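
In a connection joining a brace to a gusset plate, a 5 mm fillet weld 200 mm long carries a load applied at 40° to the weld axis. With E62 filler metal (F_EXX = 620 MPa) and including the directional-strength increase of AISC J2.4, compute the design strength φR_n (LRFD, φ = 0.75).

t_e = 0.707 × 5 = 3.535 mm; A_we = 3.535 × 200 = 707 mm².
Directional factor: 1.0 + 0.5 sin^1.5(40°) = 1.258.
F_nw = 0.6 × 620 × 1.258 = 467.9 MPa.
φR_n = 0.75 × 467.9 × 707 × 10⁻³ = 248.1 kN.

φR_n ≈ 248 kN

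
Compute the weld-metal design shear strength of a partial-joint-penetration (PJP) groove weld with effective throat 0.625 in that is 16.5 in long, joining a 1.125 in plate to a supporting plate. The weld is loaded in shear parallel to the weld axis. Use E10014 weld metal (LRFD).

φR_n ≈ 464 kips

E100XX → F_EXX = 100 ksi.
Effective throat (given) t_e = 0.625 in.
A_we = 0.625 × 16.5 = 10.31 in².
F_nw = 0.6 F_EXX = 60 ksi.
φR_n = 0.75 × 60 × 10.31 = 464.1 kips.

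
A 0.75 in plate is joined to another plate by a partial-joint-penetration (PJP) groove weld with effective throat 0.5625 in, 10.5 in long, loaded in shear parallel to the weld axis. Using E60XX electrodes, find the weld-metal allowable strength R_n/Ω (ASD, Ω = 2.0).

E60XX → F_EXX = 60 ksi.
Effective throat (given) t_e = 0.5625 in.
A_we = 0.5625 × 10.5 = 5.906 in².
F_nw = 0.6 F_EXX = 36 ksi.
R_n/Ω = (36 × 5.906) / 2.0 = 106.3 kips.

R_n/Ω ≈ 106 kips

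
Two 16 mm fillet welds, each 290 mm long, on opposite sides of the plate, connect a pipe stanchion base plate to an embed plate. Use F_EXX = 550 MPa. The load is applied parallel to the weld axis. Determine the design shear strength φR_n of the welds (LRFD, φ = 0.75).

φR_n ≈ 1620 kN

Effective throat t_e = 0.707 × 16 = 11.31 mm.
Total length L = 580 mm; A_we = 11.31 × 580 = 6561 mm².
F_nw = 0.6 F_EXX = 0.6 × 550 = 330 MPa.
φR_n = 0.75 × 330 × 6561 × 10⁻³ = 1624 kN.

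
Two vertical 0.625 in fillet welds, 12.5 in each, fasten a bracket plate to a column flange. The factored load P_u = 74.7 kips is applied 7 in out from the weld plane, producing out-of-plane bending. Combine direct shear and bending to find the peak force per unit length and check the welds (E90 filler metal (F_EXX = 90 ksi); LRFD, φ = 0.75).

L_w = 2 × 12.5 = 25 in; section modulus (unit throat) S = 2 × L²/6 = 52.08 in².
Direct shear f_v = P/L_w = 74.7/25 = 2.988 kip/in.
Moment M = P × e = 74.7 × 7 = 522.9 kip·in; bending f_b = M/S = 10.04 kip/in.
f_max = √(f_v² + f_b²) = √(2.988² + 10.04²) = 10.47 kip/in.
φr_n = 0.75 × 0.6 × 90 × (0.707 × 0.625) = 17.9 kip/in → adequate.

f_max ≈ 10.5 kip/in; adequate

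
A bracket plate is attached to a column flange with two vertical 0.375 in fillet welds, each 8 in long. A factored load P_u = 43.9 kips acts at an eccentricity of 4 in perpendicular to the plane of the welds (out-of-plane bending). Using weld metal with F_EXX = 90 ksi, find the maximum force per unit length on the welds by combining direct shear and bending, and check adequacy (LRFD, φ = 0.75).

L_w = 2 × 8 = 16 in; section modulus (unit throat) S = 2 × L²/6 = 21.33 in².
Direct shear f_v = P/L_w = 43.9/16 = 2.744 kip/in.
Moment M = P × e = 43.9 × 4 = 175.6 kip·in; bending f_b = M/S = 8.231 kip/in.
f_max = √(f_v² + f_b²) = √(2.744² + 8.231²) = 8.676 kip/in.
φr_n = 0.75 × 0.6 × 90 × (0.707 × 0.375) = 10.74 kip/in → adequate.

f_max ≈ 8.68 kip/in; adequate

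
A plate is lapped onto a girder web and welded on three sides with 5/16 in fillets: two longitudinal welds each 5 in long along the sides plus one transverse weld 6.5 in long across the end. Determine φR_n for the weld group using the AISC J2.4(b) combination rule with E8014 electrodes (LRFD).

E80XX → F_EXX = 80 ksi.
t_e = 0.707 × 0.3125 = 0.2209 in.
R_nwl = 0.6 × 80 × 0.2209 × 10 = 106 kips (longitudinal, 2 welds).
R_nwt = 0.6 × 80 × 0.2209 × 6.5 = 68.93 kips (transverse, base value).
(i) R_nwl + R_nwt = 175 kips; (ii) 0.85 R_nwl + 1.5 R_nwt = 193.5 kips.
R_n = max = 193.5 kips [governs: (ii)]; φR_n = 145.2 kips.

φR_n ≈ 145 kips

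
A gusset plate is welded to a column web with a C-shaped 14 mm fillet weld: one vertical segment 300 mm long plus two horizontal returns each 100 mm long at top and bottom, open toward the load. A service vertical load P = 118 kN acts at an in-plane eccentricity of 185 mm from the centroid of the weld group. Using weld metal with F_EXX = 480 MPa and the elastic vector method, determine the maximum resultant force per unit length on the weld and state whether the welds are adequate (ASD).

Total weld length L_w = 500 mm. Treat welds as unit-width lines.
Centroid: x̄ = 2×100×50 / 500 = 20 mm from the vertical weld.
Polar moment about centroid: J = I_x + I_y = [300³/12 + 2×100×150²] + [300×20² + 2(100³/12 + 100×30²)] = 7217000 mm³.
Direct shear f_v = P/L_w = 118×10³ / 500 = 236 N/mm (vertical).
Torsion M = P·e = 118×10³ × 185 = 21830000 N·mm.
Critical point at (x, y) = (80, 150) from centroid. f_tx = M·y/J = 453.7 N/mm; f_ty = M·x/J = 242 N/mm.
Resultant f_max = √[f_tx² + (f_v + f_ty)²] = √[453.7² + (236 + 242)²] = 659.1 N/mm.
Capacity per unit length: r_n/Ω = (1/2.0) × 0.6 × 480 × (0.707 × 14) = 1425 N/mm.
659.1 ≤ 1425 → adequate.

f_max ≈ 659 N/mm; adequate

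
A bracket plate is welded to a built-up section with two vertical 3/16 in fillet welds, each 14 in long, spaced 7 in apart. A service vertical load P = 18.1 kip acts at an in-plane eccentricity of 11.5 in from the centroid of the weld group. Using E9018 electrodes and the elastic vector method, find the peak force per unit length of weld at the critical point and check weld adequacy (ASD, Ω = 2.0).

f_max ≈ 2.4 kip/in; adequate

E90XX → F_EXX = 90 ksi.
Total weld length L_w = 28 in. Treat welds as unit-width lines.
Polar moment about centroid: J = 2[d³/12 + d(b/2)²] = 2[14³/12 + 14×3.5²] = 800.3 in³.
Direct shear f_v = P/L_w = 18.1 / 28 = 0.6464 kip/in (vertical).
Torsion M = P·e = 18.1 × 11.5 = 208.15 kip·in.
Critical point at (x, y) = (3.5, 7) from centroid. f_tx = M·y/J = 1.821 kip/in; f_ty = M·x/J = 0.9103 kip/in.
Resultant f_max = √[f_tx² + (f_v + f_ty)²] = √[1.821² + (0.6464 + 0.9103)²] = 2.395 kip/in.
Capacity per unit length: r_n/Ω = (1/2.0) × 0.6 × 90 × (0.707 × 0.1875) = 3.579 kip/in.
2.395 ≤ 3.579 → adequate.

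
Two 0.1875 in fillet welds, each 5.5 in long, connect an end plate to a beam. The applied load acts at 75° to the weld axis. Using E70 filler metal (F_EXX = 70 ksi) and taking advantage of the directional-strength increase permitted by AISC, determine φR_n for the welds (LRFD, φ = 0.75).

t_e = 0.707 × 0.1875 = 0.1326 in; A_we = 0.1326 × 11 = 1.458 in².
Directional factor: 1.0 + 0.5 sin^1.5(75°) = 1.475.
F_nw = 0.6 × 70 × 1.475 = 61.94 ksi.
φR_n = 0.75 × 61.94 × 1.458 = 67.74 kip.

φR_n ≈ 67.7 kip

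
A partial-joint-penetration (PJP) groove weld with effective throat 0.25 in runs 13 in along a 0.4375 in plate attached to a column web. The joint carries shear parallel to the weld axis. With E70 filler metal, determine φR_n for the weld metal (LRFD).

φR_n ≈ 102 kips

E70XX → F_EXX = 70 ksi.
Effective throat (given) t_e = 0.25 in.
A_we = 0.25 × 13 = 3.25 in².
F_nw = 0.6 F_EXX = 42 ksi.
φR_n = 0.75 × 42 × 3.25 = 102.4 kips.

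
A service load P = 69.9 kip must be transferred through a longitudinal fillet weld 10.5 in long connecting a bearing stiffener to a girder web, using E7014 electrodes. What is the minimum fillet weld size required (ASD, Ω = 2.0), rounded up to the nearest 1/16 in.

E70XX → F_EXX = 70 ksi.
Total weld length L = 10.5 in.
Required throat t_e = P × Ω / (0.6 F_EXX × L) = 69.9 × 2.0 / (0.6 × 70 × 10.5) = 0.317 in.
Required leg w = t_e / 0.707 = 0.4484 in → use 1/2 in.

w = 1/2 in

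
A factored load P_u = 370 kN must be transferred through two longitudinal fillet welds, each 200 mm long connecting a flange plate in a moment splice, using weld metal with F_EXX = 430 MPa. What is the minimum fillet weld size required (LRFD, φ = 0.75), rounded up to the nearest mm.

w = 7 mm

Total weld length L = 400 mm.
Required throat t_e = P_u / (φ × 0.6 F_EXX × L) = 370 / (0.75 × 0.6 × 430 × 400 × 10⁻³) = 4.78 mm.
Required leg w = t_e / 0.707 = 6.761 mm → use 7 mm.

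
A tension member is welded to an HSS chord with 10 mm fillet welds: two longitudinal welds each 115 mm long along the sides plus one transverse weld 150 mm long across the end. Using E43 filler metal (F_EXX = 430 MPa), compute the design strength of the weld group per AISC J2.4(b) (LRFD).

φR_n ≈ 575 kN

t_e = 0.707 × 10 = 7.07 mm.
R_nwl = 0.6 × 430 × 7.07 × 230 × 10⁻³ = 419.5 kN (longitudinal, 2 welds).
R_nwt = 0.6 × 430 × 7.07 × 150 × 10⁻³ = 273.6 kN (transverse, base value).
(i) R_nwl + R_nwt = 693.1 kN; (ii) 0.85 R_nwl + 1.5 R_nwt = 767 kN.
R_n = max = 767 kN [governs: (ii)]; φR_n = 575.3 kN.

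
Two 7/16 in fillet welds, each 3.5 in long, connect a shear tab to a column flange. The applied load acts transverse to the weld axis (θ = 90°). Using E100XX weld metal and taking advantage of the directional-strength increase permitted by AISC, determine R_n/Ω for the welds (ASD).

R_n/Ω ≈ 97.4 kips

E100XX → F_EXX = 100 ksi.
t_e = 0.707 × 0.4375 = 0.3093 in; A_we = 0.3093 × 7 = 2.165 in².
Directional factor: 1.0 + 0.5 sin^1.5(90°) = 1.5.
F_nw = 0.6 × 100 × 1.5 = 90 ksi.
R_n/Ω = (90 × 2.165) / 2.0 = 97.43 kips.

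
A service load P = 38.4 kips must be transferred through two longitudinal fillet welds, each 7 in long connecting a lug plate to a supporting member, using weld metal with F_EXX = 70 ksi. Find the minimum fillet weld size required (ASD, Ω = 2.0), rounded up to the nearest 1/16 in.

Total weld length L = 14 in.
Required throat t_e = P × Ω / (0.6 F_EXX × L) = 38.4 × 2.0 / (0.6 × 70 × 14) = 0.1306 in.
Required leg w = t_e / 0.707 = 0.1847 in → use 3/16 in.

w = 3/16 in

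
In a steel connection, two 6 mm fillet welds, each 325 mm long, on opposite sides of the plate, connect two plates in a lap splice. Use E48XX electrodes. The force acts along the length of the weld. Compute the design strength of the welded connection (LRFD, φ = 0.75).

E48XX → F_EXX = 480 MPa.
Effective throat t_e = 0.707 × 6 = 4.242 mm.
Total length L = 650 mm; A_we = 4.242 × 650 = 2757 mm².
F_nw = 0.6 F_EXX = 0.6 × 480 = 288 MPa.
φR_n = 0.75 × 288 × 2757 × 10⁻³ = 595.6 kN.

φR_n ≈ 596 kN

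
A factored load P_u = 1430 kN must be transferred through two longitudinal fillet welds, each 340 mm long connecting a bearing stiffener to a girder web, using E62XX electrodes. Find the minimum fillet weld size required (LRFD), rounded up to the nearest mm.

w = 11 mm

E62XX → F_EXX = 620 MPa.
Total weld length L = 680 mm.
Required throat t_e = P_u / (φ × 0.6 F_EXX × L) = 1430 / (0.75 × 0.6 × 620 × 680 × 10⁻³) = 7.537 mm.
Required leg w = t_e / 0.707 = 10.66 mm → use 11 mm.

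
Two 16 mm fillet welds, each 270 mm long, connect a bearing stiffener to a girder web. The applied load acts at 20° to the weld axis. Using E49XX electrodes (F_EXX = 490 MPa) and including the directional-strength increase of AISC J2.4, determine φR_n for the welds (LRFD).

t_e = 0.707 × 16 = 11.31 mm; A_we = 11.31 × 540 = 6108 mm².
Directional factor: 1.0 + 0.5 sin^1.5(20°) = 1.1.
F_nw = 0.6 × 490 × 1.1 = 323.4 MPa.
φR_n = 0.75 × 323.4 × 6108 × 10⁻³ = 1482 kN.

φR_n ≈ 1480 kN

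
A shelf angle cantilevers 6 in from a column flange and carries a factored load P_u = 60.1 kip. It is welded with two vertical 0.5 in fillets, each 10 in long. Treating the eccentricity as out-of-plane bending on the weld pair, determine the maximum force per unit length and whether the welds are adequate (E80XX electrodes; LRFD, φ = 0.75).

E80XX → F_EXX = 80 ksi.
L_w = 2 × 10 = 20 in; section modulus (unit throat) S = 2 × L²/6 = 33.33 in².
Direct shear f_v = P/L_w = 60.1/20 = 3.005 kip/in.
Moment M = P × e = 60.1 × 6 = 360.6 kip·in; bending f_b = M/S = 10.82 kip/in.
f_max = √(f_v² + f_b²) = √(3.005² + 10.82²) = 11.23 kip/in.
φr_n = 0.75 × 0.6 × 80 × (0.707 × 0.5) = 12.73 kip/in → adequate.

f_max ≈ 11.2 kip/in; adequate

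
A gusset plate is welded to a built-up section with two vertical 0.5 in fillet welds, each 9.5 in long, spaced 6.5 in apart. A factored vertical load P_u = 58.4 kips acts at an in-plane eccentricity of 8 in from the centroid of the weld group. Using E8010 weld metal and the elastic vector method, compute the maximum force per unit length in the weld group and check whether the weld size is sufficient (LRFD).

f_max ≈ 9.89 kip/in; adequate

E80XX → F_EXX = 80 ksi.
Total weld length L_w = 19 in. Treat welds as unit-width lines.
Polar moment about centroid: J = 2[d³/12 + d(b/2)²] = 2[9.5³/12 + 9.5×3.25²] = 343.6 in³.
Direct shear f_v = P/L_w = 58.4 / 19 = 3.074 kip/in (vertical).
Torsion M = P·e = 58.4 × 8 = 467.2 kip·in.
Critical point at (x, y) = (3.25, 4.75) from centroid. f_tx = M·y/J = 6.459 kip/in; f_ty = M·x/J = 4.419 kip/in.
Resultant f_max = √[f_tx² + (f_v + f_ty)²] = √[6.459² + (3.074 + 4.419)²] = 9.893 kip/in.
Capacity per unit length: φr_n = 0.75 × 0.6 × 80 × (0.707 × 0.5) = 12.73 kip/in.
9.893 ≤ 12.73 → adequate.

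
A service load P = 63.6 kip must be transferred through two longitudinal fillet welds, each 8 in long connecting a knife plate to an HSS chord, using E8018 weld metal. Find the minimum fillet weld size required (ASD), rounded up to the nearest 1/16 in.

E80XX → F_EXX = 80 ksi.
Total weld length L = 16 in.
Required throat t_e = P × Ω / (0.6 F_EXX × L) = 63.6 × 2.0 / (0.6 × 80 × 16) = 0.1656 in.
Required leg w = t_e / 0.707 = 0.2343 in → use 1/4 in.

w = 1/4 in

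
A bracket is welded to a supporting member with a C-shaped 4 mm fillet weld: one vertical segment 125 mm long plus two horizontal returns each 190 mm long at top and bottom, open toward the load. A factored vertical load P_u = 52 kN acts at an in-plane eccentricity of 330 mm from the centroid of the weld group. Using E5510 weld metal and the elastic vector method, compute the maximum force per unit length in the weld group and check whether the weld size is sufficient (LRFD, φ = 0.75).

E55XX → F_EXX = 550 MPa.
Total weld length L_w = 505 mm. Treat welds as unit-width lines.
Centroid: x̄ = 2×190×95 / 505 = 71.49 mm from the vertical weld.
Polar moment about centroid: J = I_x + I_y = [125³/12 + 2×190×62.5²] + [125×71.49² + 2(190³/12 + 190×23.51²)] = 3639000 mm³.
Direct shear f_v = P/L_w = 52×10³ / 505 = 103 N/mm (vertical).
Torsion M = P·e = 52×10³ × 330 = 17160000 N·mm.
Critical point at (x, y) = (118.5, 62.5) from centroid. f_tx = M·y/J = 294.7 N/mm; f_ty = M·x/J = 558.8 N/mm.
Resultant f_max = √[f_tx² + (f_v + f_ty)²] = √[294.7² + (103 + 558.8)²] = 724.5 N/mm.
Capacity per unit length: φr_n = 0.75 × 0.6 × 550 × (0.707 × 4) = 699.9 N/mm.
724.5 > 699.9 → NOT adequate.

f_max ≈ 724 N/mm; NOT adequate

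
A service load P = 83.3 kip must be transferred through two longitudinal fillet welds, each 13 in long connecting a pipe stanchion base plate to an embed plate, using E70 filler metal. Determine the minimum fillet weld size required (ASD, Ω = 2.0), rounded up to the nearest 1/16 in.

w = 1/4 in

E70XX → F_EXX = 70 ksi.
Total weld length L = 26 in.
Required throat t_e = P × Ω / (0.6 F_EXX × L) = 83.3 × 2.0 / (0.6 × 70 × 26) = 0.1526 in.
Required leg w = t_e / 0.707 = 0.2158 in → use 1/4 in.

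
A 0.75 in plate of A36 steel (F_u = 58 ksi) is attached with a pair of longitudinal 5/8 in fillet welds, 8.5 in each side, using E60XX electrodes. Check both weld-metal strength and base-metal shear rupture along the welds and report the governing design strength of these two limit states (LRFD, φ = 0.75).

E60XX → F_EXX = 60 ksi.
t_e = 0.707 × 0.625 = 0.4419 in; L = 17 in.
Weld metal: φR_n = 0.75 × 0.6 × 60 × 0.4419 × 17 = 202.8 kip.
Base metal (shear rupture): φR_n = 0.75 × 0.6 × 58 × 0.75 × 17 = 332.8 kip.
Governing: weld metal.

φR_n ≈ 203 kip (weld metal governs)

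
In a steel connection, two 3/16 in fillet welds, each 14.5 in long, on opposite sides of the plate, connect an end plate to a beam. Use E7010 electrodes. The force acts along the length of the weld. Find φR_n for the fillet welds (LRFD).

φR_n ≈ 121 kip

E70XX → F_EXX = 70 ksi.
Effective throat t_e = 0.707 × 0.1875 = 0.1326 in.
Total length L = 29 in; A_we = 0.1326 × 29 = 3.844 in².
F_nw = 0.6 F_EXX = 0.6 × 70 = 42 ksi.
φR_n = 0.75 × 42 × 3.844 = 121.1 kip.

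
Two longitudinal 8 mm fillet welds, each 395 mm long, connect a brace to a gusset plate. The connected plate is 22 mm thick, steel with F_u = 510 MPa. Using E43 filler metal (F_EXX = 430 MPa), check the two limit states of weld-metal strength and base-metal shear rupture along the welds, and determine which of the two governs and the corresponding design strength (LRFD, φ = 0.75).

φR_n ≈ 865 kN (weld metal governs)

t_e = 0.707 × 8 = 5.656 mm; L = 790 mm.
Weld metal: φR_n = 0.75 × 0.6 × 430 × 5.656 × 790 × 10⁻³ = 864.6 kN.
Base metal (shear rupture): φR_n = 0.75 × 0.6 × 510 × 22 × 790 × 10⁻³ = 3989 kN.
Governing: weld metal.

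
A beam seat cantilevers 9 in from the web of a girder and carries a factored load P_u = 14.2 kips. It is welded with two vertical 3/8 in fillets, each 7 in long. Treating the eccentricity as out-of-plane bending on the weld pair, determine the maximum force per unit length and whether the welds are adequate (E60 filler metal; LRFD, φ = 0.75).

E60XX → F_EXX = 60 ksi.
L_w = 2 × 7 = 14 in; section modulus (unit throat) S = 2 × L²/6 = 16.33 in².
Direct shear f_v = P/L_w = 14.2/14 = 1.014 kip/in.
Moment M = P × e = 14.2 × 9 = 127.8 kip·in; bending f_b = M/S = 7.824 kip/in.
f_max = √(f_v² + f_b²) = √(1.014² + 7.824²) = 7.89 kip/in.
φr_n = 0.75 × 0.6 × 60 × (0.707 × 0.375) = 7.158 kip/in → NOT adequate.

f_max ≈ 7.89 kip/in; NOT adequate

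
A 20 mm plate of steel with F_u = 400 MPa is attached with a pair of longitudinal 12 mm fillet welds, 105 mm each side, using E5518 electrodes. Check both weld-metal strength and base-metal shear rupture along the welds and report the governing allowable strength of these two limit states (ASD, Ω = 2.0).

E55XX → F_EXX = 550 MPa.
t_e = 0.707 × 12 = 8.484 mm; L = 210 mm.
Weld metal: R_n/Ω = (1/2.0) × 0.6 × 550 × 8.484 × 210 × 10⁻³ = 294 kN.
Base metal (shear rupture): R_n/Ω = (1/2.0) × 0.6 × 400 × 20 × 210 × 10⁻³ = 504 kN.
Governing: weld metal.

R_n/Ω ≈ 294 kN (weld metal governs)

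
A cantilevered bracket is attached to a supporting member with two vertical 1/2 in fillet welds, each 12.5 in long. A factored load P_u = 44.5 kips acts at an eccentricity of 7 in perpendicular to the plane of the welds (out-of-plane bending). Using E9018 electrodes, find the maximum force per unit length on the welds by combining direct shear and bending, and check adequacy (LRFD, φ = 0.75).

E90XX → F_EXX = 90 ksi.
L_w = 2 × 12.5 = 25 in; section modulus (unit throat) S = 2 × L²/6 = 52.08 in².
Direct shear f_v = P/L_w = 44.5/25 = 1.78 kip/in.
Moment M = P × e = 44.5 × 7 = 311.5 kip·in; bending f_b = M/S = 5.981 kip/in.
f_max = √(f_v² + f_b²) = √(1.78² + 5.981²) = 6.24 kip/in.
φr_n = 0.75 × 0.6 × 90 × (0.707 × 0.5) = 14.32 kip/in → adequate.

f_max ≈ 6.24 kip/in; adequate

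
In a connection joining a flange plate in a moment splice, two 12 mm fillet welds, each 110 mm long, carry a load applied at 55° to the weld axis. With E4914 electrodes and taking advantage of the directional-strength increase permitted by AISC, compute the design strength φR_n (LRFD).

φR_n ≈ 564 kN

E49XX → F_EXX = 490 MPa.
t_e = 0.707 × 12 = 8.484 mm; A_we = 8.484 × 220 = 1866 mm².
Directional factor: 1.0 + 0.5 sin^1.5(55°) = 1.371.
F_nw = 0.6 × 490 × 1.371 = 403 MPa.
φR_n = 0.75 × 403 × 1866 × 10⁻³ = 564.1 kN.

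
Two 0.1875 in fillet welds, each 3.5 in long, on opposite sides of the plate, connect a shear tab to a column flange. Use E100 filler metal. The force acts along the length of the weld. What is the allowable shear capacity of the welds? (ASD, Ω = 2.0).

R_n/Ω ≈ 27.8 kips

E100XX → F_EXX = 100 ksi.
Effective throat t_e = 0.707 × 0.1875 = 0.1326 in.
Total length L = 7 in; A_we = 0.1326 × 7 = 0.9279 in².
F_nw = 0.6 F_EXX = 0.6 × 100 = 60 ksi.
R_n = 60 × 0.9279 = 55.68 kips; R_n/Ω = 55.68/2.0 = 27.84 kips.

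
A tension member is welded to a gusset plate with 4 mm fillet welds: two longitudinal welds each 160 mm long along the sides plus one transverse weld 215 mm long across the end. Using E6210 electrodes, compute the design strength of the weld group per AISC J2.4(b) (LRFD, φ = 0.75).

E62XX → F_EXX = 620 MPa.
t_e = 0.707 × 4 = 2.828 mm.
R_nwl = 0.6 × 620 × 2.828 × 320 × 10⁻³ = 336.6 kN (longitudinal, 2 welds).
R_nwt = 0.6 × 620 × 2.828 × 215 × 10⁻³ = 226.2 kN (transverse, base value).
(i) R_nwl + R_nwt = 562.8 kN; (ii) 0.85 R_nwl + 1.5 R_nwt = 625.4 kN.
R_n = max = 625.4 kN [governs: (ii)]; φR_n = 469.1 kN.

φR_n ≈ 469 kN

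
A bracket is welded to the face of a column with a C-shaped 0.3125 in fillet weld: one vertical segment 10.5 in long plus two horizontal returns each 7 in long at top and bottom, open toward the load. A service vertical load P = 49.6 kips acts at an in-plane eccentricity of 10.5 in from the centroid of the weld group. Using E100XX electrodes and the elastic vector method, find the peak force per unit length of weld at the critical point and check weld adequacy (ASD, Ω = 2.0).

f_max ≈ 7.7 kip/in; NOT adequate

E100XX → F_EXX = 100 ksi.
Total weld length L_w = 24.5 in. Treat welds as unit-width lines.
Centroid: x̄ = 2×7×3.5 / 24.5 = 2 in from the vertical weld.
Polar moment about centroid: J = I_x + I_y = [10.5³/12 + 2×7×5.25²] + [10.5×2² + 2(7³/12 + 7×1.5²)] = 613 in³.
Direct shear f_v = P/L_w = 49.6 / 24.5 = 2.024 kip/in (vertical).
Torsion M = P·e = 49.6 × 10.5 = 520.8 kip·in.
Critical point at (x, y) = (5, 5.25) from centroid. f_tx = M·y/J = 4.46 kip/in; f_ty = M·x/J = 4.248 kip/in.
Resultant f_max = √[f_tx² + (f_v + f_ty)²] = √[4.46² + (2.024 + 4.248)²] = 7.697 kip/in.
Capacity per unit length: r_n/Ω = (1/2.0) × 0.6 × 100 × (0.707 × 0.3125) = 6.628 kip/in.
7.697 > 6.628 → NOT adequate.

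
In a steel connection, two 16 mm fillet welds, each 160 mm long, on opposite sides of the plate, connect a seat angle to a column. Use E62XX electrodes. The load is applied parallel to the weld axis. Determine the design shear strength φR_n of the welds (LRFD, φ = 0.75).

φR_n ≈ 1010 kN

E62XX → F_EXX = 620 MPa.
Effective throat t_e = 0.707 × 16 = 11.31 mm.
Total length L = 320 mm; A_we = 11.31 × 320 = 3620 mm².
F_nw = 0.6 F_EXX = 0.6 × 620 = 372 MPa.
φR_n = 0.75 × 372 × 3620 × 10⁻³ = 1010 kN.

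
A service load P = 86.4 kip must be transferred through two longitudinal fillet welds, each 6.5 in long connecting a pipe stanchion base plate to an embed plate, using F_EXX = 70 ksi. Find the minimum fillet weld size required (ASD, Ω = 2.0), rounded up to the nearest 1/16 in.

w = 1/2 in

Total weld length L = 13 in.
Required throat t_e = P × Ω / (0.6 F_EXX × L) = 86.4 × 2.0 / (0.6 × 70 × 13) = 0.3165 in.
Required leg w = t_e / 0.707 = 0.4476 in → use 1/2 in.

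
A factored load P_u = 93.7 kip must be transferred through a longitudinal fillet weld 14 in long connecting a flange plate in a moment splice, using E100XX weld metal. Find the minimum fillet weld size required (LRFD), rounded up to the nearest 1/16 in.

E100XX → F_EXX = 100 ksi.
Total weld length L = 14 in.
Required throat t_e = P_u / (φ × 0.6 F_EXX × L) = 93.7 / (0.75 × 0.6 × 100 × 14) = 0.1487 in.
Required leg w = t_e / 0.707 = 0.2104 in → use 1/4 in.

w = 1/4 in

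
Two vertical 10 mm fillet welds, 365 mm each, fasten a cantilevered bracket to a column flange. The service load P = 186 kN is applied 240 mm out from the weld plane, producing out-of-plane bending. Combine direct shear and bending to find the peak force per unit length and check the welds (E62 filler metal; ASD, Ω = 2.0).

E62XX → F_EXX = 620 MPa.
L_w = 2 × 365 = 730 mm; section modulus (unit throat) S = 2 × L²/6 = 44410 mm².
Direct shear f_v = P/L_w = 186×10³/730 = 254.8 N/mm.
Moment M = P × e = 186×10³ × 240 = 44640000 N·mm; bending f_b = M/S = 1005 N/mm.
f_max = √(f_v² + f_b²) = √(254.8² + 1005²) = 1037 N/mm.
r_n/Ω = (1/2.0) × 0.6 × 620 × (0.707 × 10) = 1315 N/mm → adequate.

f_max ≈ 1040 N/mm; adequate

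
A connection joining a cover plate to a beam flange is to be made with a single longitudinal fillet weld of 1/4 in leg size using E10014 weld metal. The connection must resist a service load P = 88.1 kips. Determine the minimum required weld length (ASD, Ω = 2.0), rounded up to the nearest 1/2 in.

L = 17 in

E100XX → F_EXX = 100 ksi.
Throat t_e = 0.707 × 0.25 = 0.1767 in.
r_n/Ω = (0.6 × 100 × 0.1767) / 2.0 = 5.302 kip/in.
L_req = P / (r_n/Ω) = 88.1 / 5.302 = 16.61 in total.
Round up → use L = 17 in.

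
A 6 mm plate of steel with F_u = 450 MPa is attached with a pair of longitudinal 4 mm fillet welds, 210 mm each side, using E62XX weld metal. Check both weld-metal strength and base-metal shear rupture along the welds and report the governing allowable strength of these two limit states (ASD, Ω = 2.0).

R_n/Ω ≈ 221 kN (weld metal governs)

E62XX → F_EXX = 620 MPa.
t_e = 0.707 × 4 = 2.828 mm; L = 420 mm.
Weld metal: R_n/Ω = (1/2.0) × 0.6 × 620 × 2.828 × 420 × 10⁻³ = 220.9 kN.
Base metal (shear rupture): R_n/Ω = (1/2.0) × 0.6 × 450 × 6 × 420 × 10⁻³ = 340.2 kN.
Governing: weld metal.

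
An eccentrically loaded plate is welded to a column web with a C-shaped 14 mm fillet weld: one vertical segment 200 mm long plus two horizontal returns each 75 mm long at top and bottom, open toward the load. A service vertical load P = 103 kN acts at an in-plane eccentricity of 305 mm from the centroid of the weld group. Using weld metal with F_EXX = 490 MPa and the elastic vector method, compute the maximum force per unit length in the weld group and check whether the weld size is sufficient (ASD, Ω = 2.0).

Total weld length L_w = 350 mm. Treat welds as unit-width lines.
Centroid: x̄ = 2×75×37.5 / 350 = 16.07 mm from the vertical weld.
Polar moment about centroid: J = I_x + I_y = [200³/12 + 2×75×100²] + [200×16.07² + 2(75³/12 + 75×21.43²)] = 2358000 mm³.
Direct shear f_v = P/L_w = 103×10³ / 350 = 294.3 N/mm (vertical).
Torsion M = P·e = 103×10³ × 305 = 31415000 N·mm.
Critical point at (x, y) = (58.93, 100) from centroid. f_tx = M·y/J = 1333 N/mm; f_ty = M·x/J = 785.3 N/mm.
Resultant f_max = √[f_tx² + (f_v + f_ty)²] = √[1333² + (294.3 + 785.3)²] = 1715 N/mm.
Capacity per unit length: r_n/Ω = (1/2.0) × 0.6 × 490 × (0.707 × 14) = 1455 N/mm.
1715 > 1455 → NOT adequate.

f_max ≈ 1710 N/mm; NOT adequate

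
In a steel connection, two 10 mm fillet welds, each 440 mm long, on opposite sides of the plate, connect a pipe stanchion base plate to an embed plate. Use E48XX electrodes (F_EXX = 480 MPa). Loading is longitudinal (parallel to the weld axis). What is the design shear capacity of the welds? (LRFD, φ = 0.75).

φR_n ≈ 1340 kN

Effective throat t_e = 0.707 × 10 = 7.07 mm.
Total length L = 880 mm; A_we = 7.07 × 880 = 6222 mm².
F_nw = 0.6 F_EXX = 0.6 × 480 = 288 MPa.
φR_n = 0.75 × 288 × 6222 × 10⁻³ = 1344 kN.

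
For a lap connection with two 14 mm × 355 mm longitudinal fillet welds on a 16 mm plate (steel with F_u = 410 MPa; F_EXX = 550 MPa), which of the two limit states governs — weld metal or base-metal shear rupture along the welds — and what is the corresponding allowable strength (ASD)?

R_n/Ω ≈ 1160 kN (weld metal governs)

t_e = 0.707 × 14 = 9.898 mm; L = 710 mm.
Weld metal: R_n/Ω = (1/2.0) × 0.6 × 550 × 9.898 × 710 × 10⁻³ = 1160 kN.
Base metal (shear rupture): R_n/Ω = (1/2.0) × 0.6 × 410 × 16 × 710 × 10⁻³ = 1397 kN.
Governing: weld metal.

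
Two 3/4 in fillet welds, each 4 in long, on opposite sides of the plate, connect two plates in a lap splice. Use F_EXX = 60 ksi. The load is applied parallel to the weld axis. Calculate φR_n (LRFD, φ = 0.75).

Effective throat t_e = 0.707 × 0.75 = 0.5302 in.
Total length L = 8 in; A_we = 0.5302 × 8 = 4.242 in².
F_nw = 0.6 F_EXX = 0.6 × 60 = 36 ksi.
φR_n = 0.75 × 36 × 4.242 = 114.5 kip.

φR_n ≈ 115 kip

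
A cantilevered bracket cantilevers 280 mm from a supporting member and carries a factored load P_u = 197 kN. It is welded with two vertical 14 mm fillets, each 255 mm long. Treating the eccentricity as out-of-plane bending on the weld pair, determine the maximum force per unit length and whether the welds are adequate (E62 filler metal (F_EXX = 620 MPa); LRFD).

L_w = 2 × 255 = 510 mm; section modulus (unit throat) S = 2 × L²/6 = 21680 mm².
Direct shear f_v = P/L_w = 197×10³/510 = 386.3 N/mm.
Moment M = P × e = 197×10³ × 280 = 55160000 N·mm; bending f_b = M/S = 2545 N/mm.
f_max = √(f_v² + f_b²) = √(386.3² + 2545²) = 2574 N/mm.
φr_n = 0.75 × 0.6 × 620 × (0.707 × 14) = 2762 N/mm → adequate.

f_max ≈ 2570 N/mm; adequate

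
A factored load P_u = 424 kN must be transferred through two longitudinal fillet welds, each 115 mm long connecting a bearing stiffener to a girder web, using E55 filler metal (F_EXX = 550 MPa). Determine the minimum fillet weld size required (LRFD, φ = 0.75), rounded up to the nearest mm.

Total weld length L = 230 mm.
Required throat t_e = P_u / (φ × 0.6 F_EXX × L) = 424 / (0.75 × 0.6 × 550 × 230 × 10⁻³) = 7.448 mm.
Required leg w = t_e / 0.707 = 10.54 mm → use 11 mm.

w = 11 mm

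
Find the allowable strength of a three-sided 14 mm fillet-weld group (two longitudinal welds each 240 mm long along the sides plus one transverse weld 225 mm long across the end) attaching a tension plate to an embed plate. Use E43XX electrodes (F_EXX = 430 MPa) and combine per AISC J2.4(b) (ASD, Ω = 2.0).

R_n/Ω ≈ 952 kN

t_e = 0.707 × 14 = 9.898 mm.
R_nwl = 0.6 × 430 × 9.898 × 480 × 10⁻³ = 1226 kN (longitudinal, 2 welds).
R_nwt = 0.6 × 430 × 9.898 × 225 × 10⁻³ = 574.6 kN (transverse, base value).
(i) R_nwl + R_nwt = 1800 kN; (ii) 0.85 R_nwl + 1.5 R_nwt = 1904 kN.
R_n = max = 1904 kN [governs: (ii)]; R_n/Ω = 951.9 kN.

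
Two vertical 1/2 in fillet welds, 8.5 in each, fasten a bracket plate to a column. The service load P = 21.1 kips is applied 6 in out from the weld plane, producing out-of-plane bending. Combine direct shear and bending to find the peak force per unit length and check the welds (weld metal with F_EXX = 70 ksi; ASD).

L_w = 2 × 8.5 = 17 in; section modulus (unit throat) S = 2 × L²/6 = 24.08 in².
Direct shear f_v = P/L_w = 21.1/17 = 1.241 kip/in.
Moment M = P × e = 21.1 × 6 = 126.6 kip·in; bending f_b = M/S = 5.257 kip/in.
f_max = √(f_v² + f_b²) = √(1.241² + 5.257²) = 5.401 kip/in.
r_n/Ω = (1/2.0) × 0.6 × 70 × (0.707 × 0.5) = 7.423 kip/in → adequate.

f_max ≈ 5.4 kip/in; adequate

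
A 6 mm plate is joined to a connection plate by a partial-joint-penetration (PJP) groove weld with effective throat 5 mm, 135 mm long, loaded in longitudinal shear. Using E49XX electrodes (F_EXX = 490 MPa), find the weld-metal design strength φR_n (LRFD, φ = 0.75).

φR_n ≈ 149 kN

Effective throat (given) t_e = 5 mm.
A_we = 5 × 135 = 675 mm².
F_nw = 0.6 F_EXX = 294 MPa.
φR_n = 0.75 × 294 × 675 × 10⁻³ = 148.8 kN.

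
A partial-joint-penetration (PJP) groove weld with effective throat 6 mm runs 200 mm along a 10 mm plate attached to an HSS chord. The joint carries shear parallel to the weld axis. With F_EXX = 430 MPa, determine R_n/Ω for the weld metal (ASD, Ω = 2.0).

R_n/Ω ≈ 155 kN

Effective throat (given) t_e = 6 mm.
A_we = 6 × 200 = 1200 mm².
F_nw = 0.6 F_EXX = 258 MPa.
R_n/Ω = (258 × 1200) / 2.0 × 10⁻³ = 154.8 kN.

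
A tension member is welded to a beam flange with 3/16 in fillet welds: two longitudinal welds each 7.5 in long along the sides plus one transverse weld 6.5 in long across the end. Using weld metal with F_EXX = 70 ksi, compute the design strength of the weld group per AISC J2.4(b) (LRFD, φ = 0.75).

φR_n ≈ 94 kip

t_e = 0.707 × 0.1875 = 0.1326 in.
R_nwl = 0.6 × 70 × 0.1326 × 15 = 83.51 kip (longitudinal, 2 welds).
R_nwt = 0.6 × 70 × 0.1326 × 6.5 = 36.19 kip (transverse, base value).
(i) R_nwl + R_nwt = 119.7 kip; (ii) 0.85 R_nwl + 1.5 R_nwt = 125.3 kip.
R_n = max = 125.3 kip [governs: (ii)]; φR_n = 93.95 kip.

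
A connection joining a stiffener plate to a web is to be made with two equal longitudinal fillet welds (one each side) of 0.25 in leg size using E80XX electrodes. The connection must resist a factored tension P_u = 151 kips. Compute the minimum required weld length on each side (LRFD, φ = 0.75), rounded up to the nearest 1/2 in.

L = 12 in on each side

E80XX → F_EXX = 80 ksi.
Throat t_e = 0.707 × 0.25 = 0.1767 in.
φr_n = 0.75 × 0.6 × 80 × 0.1767 = 6.363 kips/in.
L_req = P_u / φr_n = 151 / 6.363 = 23.73 in total.
Per side: 23.73 / 2 = 11.87 in.
Round up → use L = 12 in on each side.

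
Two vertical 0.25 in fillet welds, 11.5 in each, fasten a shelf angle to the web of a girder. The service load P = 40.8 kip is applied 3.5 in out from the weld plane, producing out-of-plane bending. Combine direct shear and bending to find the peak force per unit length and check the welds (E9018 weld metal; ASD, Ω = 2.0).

E90XX → F_EXX = 90 ksi.
L_w = 2 × 11.5 = 23 in; section modulus (unit throat) S = 2 × L²/6 = 44.08 in².
Direct shear f_v = P/L_w = 40.8/23 = 1.774 kip/in.
Moment M = P × e = 40.8 × 3.5 = 142.8 kip·in; bending f_b = M/S = 3.239 kip/in.
f_max = √(f_v² + f_b²) = √(1.774² + 3.239²) = 3.693 kip/in.
r_n/Ω = (1/2.0) × 0.6 × 90 × (0.707 × 0.25) = 4.772 kip/in → adequate.

f_max ≈ 3.69 kip/in; adequate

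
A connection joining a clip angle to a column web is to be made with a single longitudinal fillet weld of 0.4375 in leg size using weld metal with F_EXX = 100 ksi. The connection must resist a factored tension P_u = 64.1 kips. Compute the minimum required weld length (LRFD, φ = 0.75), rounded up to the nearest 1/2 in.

Throat t_e = 0.707 × 0.4375 = 0.3093 in.
φr_n = 0.75 × 0.6 × 100 × 0.3093 = 13.92 kips/in.
L_req = P_u / φr_n = 64.1 / 13.92 = 4.605 in total.
Round up → use L = 5 in.

L = 5 in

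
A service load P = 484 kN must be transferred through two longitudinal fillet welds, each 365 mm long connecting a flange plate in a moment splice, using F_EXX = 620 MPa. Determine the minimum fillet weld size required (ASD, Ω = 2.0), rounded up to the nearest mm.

w = 6 mm

Total weld length L = 730 mm.
Required throat t_e = P × Ω / (0.6 F_EXX × L) = 484 × 2.0 / (0.6 × 620 × 730 × 10⁻³) = 3.565 mm.
Required leg w = t_e / 0.707 = 5.042 mm → use 6 mm.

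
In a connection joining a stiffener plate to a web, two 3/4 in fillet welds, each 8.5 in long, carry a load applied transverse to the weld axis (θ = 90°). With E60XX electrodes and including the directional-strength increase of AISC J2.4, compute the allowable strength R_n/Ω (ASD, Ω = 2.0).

E60XX → F_EXX = 60 ksi.
t_e = 0.707 × 0.75 = 0.5302 in; A_we = 0.5302 × 17 = 9.014 in².
Directional factor: 1.0 + 0.5 sin^1.5(90°) = 1.5.
F_nw = 0.6 × 60 × 1.5 = 54 ksi.
R_n/Ω = (54 × 9.014) / 2.0 = 243.4 kip.

R_n/Ω ≈ 243 kip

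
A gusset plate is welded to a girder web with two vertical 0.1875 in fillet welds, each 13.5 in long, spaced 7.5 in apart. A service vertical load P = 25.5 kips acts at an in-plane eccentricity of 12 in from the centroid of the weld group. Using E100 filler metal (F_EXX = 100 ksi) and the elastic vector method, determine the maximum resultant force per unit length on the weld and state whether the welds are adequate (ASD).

f_max ≈ 3.55 kip/in; adequate

Total weld length L_w = 27 in. Treat welds as unit-width lines.
Polar moment about centroid: J = 2[d³/12 + d(b/2)²] = 2[13.5³/12 + 13.5×3.75²] = 789.8 in³.
Direct shear f_v = P/L_w = 25.5 / 27 = 0.9444 kip/in (vertical).
Torsion M = P·e = 25.5 × 12 = 306 kip·in.
Critical point at (x, y) = (3.75, 6.75) from centroid. f_tx = M·y/J = 2.615 kip/in; f_ty = M·x/J = 1.453 kip/in.
Resultant f_max = √[f_tx² + (f_v + f_ty)²] = √[2.615² + (0.9444 + 1.453)²] = 3.548 kip/in.
Capacity per unit length: r_n/Ω = (1/2.0) × 0.6 × 100 × (0.707 × 0.1875) = 3.977 kip/in.
3.548 ≤ 3.977 → adequate.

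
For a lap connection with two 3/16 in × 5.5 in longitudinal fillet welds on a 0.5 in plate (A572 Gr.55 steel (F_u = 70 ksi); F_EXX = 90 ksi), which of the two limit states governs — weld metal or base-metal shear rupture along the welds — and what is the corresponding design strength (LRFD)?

φR_n ≈ 59.1 kips (weld metal governs)

t_e = 0.707 × 0.1875 = 0.1326 in; L = 11 in.
Weld metal: φR_n = 0.75 × 0.6 × 90 × 0.1326 × 11 = 59.06 kips.
Base metal (shear rupture): φR_n = 0.75 × 0.6 × 70 × 0.5 × 11 = 173.2 kips.
Governing: weld metal.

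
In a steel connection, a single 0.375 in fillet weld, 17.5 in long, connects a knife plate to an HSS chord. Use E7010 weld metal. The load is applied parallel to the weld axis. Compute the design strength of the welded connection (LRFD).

φR_n ≈ 146 kip

E70XX → F_EXX = 70 ksi.
Effective throat t_e = 0.707 × 0.375 = 0.2651 in.
Total length L = 17.5 in; A_we = 0.2651 × 17.5 = 4.64 in².
F_nw = 0.6 F_EXX = 0.6 × 70 = 42 ksi.
φR_n = 0.75 × 42 × 4.64 = 146.2 kip.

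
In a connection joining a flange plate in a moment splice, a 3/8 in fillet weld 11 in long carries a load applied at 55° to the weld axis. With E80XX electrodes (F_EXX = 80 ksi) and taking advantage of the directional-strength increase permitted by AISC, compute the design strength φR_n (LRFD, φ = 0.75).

φR_n ≈ 144 kips

t_e = 0.707 × 0.375 = 0.2651 in; A_we = 0.2651 × 11 = 2.916 in².
Directional factor: 1.0 + 0.5 sin^1.5(55°) = 1.371.
F_nw = 0.6 × 80 × 1.371 = 65.79 ksi.
φR_n = 0.75 × 65.79 × 2.916 = 143.9 kips.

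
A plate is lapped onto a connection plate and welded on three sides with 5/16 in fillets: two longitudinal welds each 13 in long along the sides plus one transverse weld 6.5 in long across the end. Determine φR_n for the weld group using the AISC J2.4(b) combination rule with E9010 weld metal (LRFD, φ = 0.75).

E90XX → F_EXX = 90 ksi.
t_e = 0.707 × 0.3125 = 0.2209 in.
R_nwl = 0.6 × 90 × 0.2209 × 26 = 310.2 kip (longitudinal, 2 welds).
R_nwt = 0.6 × 90 × 0.2209 × 6.5 = 77.55 kip (transverse, base value).
(i) R_nwl + R_nwt = 387.7 kip; (ii) 0.85 R_nwl + 1.5 R_nwt = 380 kip.
R_n = max = 387.7 kip [governs: (i)]; φR_n = 290.8 kip.

φR_n ≈ 291 kip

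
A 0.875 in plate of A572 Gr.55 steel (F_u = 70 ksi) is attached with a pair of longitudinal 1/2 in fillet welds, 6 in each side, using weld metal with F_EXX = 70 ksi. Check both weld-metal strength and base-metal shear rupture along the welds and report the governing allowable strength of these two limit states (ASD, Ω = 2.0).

t_e = 0.707 × 0.5 = 0.3535 in; L = 12 in.
Weld metal: R_n/Ω = (1/2.0) × 0.6 × 70 × 0.3535 × 12 = 89.08 kip.
Base metal (shear rupture): R_n/Ω = (1/2.0) × 0.6 × 70 × 0.875 × 12 = 220.5 kip.
Governing: weld metal.

R_n/Ω ≈ 89.1 kip (weld metal governs)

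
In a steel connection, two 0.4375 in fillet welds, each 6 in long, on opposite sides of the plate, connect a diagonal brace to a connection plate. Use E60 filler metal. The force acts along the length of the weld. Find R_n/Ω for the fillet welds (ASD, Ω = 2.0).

E60XX → F_EXX = 60 ksi.
Effective throat t_e = 0.707 × 0.4375 = 0.3093 in.
Total length L = 12 in; A_we = 0.3093 × 12 = 3.712 in².
F_nw = 0.6 F_EXX = 0.6 × 60 = 36 ksi.
R_n = 36 × 3.712 = 133.6 kip; R_n/Ω = 133.6/2.0 = 66.81 kip.

R_n/Ω ≈ 66.8 kip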